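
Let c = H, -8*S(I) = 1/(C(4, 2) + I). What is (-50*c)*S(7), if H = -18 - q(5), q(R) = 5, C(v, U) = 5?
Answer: -575/48 ≈ -11.979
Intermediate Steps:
S(I) = -1/(8*(5 + I))
H = -23 (H = -18 - 1*5 = -18 - 5 = -23)
c = -23
(-50*c)*S(7) = (-50*(-23))*(-1/(40 + 8*7)) = 1150*(-1/(40 + 56)) = 1150*(-1/96) = -575/48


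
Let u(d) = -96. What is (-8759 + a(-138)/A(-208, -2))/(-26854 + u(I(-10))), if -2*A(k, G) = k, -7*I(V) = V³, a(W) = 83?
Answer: 910853/2802800 ≈ 0.32498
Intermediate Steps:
I(V) = -V³/7
A(k, G) = -k/2
(-8759 + a(-138)/A(-208, -2))/(-26854 + u(I(-10))) = (-8759 + 83/((-½*(-208))))/(-26854 - 96) = (-8759 + 83/104)/(-26950) = (-8759 + 83*(1/104))*(-1/26950) = (-8759 + 83/104)*(-1/26950) = -910853/104*(-1/26950) = 910853/2802800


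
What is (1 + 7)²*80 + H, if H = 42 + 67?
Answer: 5229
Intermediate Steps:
H = 109
(1 + 7)²*80 + H = (1 + 7)²*80 + 109 = 8²*80 + 109 = 64*80 + 109 = 5120 + 109 = 5229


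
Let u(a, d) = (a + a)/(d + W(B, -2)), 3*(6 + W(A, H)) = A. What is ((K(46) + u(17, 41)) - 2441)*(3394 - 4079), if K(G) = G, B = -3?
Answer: 1639890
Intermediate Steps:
W(A, H) = -6 + A/3
u(a, d) = 2*a/(-7 + d) (u(a, d) = (a + a)/(d + (-6 + (⅓)*(-3))) = (2*a)/(d + (-6 - 1)) = (2*a)/(d - 7) = (2*a)/(-7 + d) = 2*a/(-7 + d))
((K(46) + u(17, 41)) - 2441)*(3394 - 4079) = ((46 + 2*17/(-7 + 41)) - 2441)*(3394 - 4079) = ((46 + 2*17/34) - 2441)*(-685) = ((46 + 2*17*(1/34)) - 2441)*(-685) = ((46 + 1) - 2441)*(-685) = (47 - 2441)*(-685) = -2394*(-685) = 1639890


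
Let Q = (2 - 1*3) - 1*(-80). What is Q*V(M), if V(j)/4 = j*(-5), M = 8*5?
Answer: -63200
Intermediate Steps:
M = 40
Q = 79 (Q = (2 - 3) + 80 = -1 + 80 = 79)
V(j) = -20*j (V(j) = 4*(j*(-5)) = 4*(-5*j) = -20*j)
Q*V(M) = 79*(-20*40) = 79*(-800) = -63200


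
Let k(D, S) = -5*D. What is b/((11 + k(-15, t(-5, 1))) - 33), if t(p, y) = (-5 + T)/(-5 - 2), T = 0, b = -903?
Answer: -903/53 ≈ -17.038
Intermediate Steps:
t(p, y) = 5/7 (t(p, y) = (-5 + 0)/(-5 - 2) = -5/(-7) = -5*(-⅐) = 5/7)
b/((11 + k(-15, t(-5, 1))) - 33) = -903/((11 - 5*(-15)) - 33) = -903/((11 + 75) - 33) = -903/(86 - 33) = -903/53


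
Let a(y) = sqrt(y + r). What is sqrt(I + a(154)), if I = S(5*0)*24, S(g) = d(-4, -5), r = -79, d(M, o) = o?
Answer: sqrt(-120 + 5*sqrt(3)) ≈ 10.552*I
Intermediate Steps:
S(g) = -5
I = -120 (I = -5*24 = -120)
a(y) = sqrt(-79 + y) (a(y) = sqrt(y - 79) = sqrt(-79 + y))
sqrt(I + a(154)) = sqrt(-120 + sqrt(-79 + 154)) = sqrt(-120 + sqrt(75)) = sqrt(-120 + 5*sqrt(3))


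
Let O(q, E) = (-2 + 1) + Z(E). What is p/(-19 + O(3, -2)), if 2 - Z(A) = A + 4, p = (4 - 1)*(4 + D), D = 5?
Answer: -27/20 ≈ -1.3500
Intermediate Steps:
p = 27 (p = (4 - 1)*(4 + 5) = 3*9 = 27)
Z(A) = -2 - A (Z(A) = 2 - (A + 4) = 2 - (4 + A) = 2 + (-4 - A) = -2 - A)
O(q, E) = -3 - E (O(q, E) = (-2 + 1) + (-2 - E) = -1 + (-2 - E) = -3 - E)
p/(-19 + O(3, -2)) = 27/(-19 + (-3 - 1*(-2))) = 27/(-19 + (-3 + 2)) = 27/(-19 - 1) = 27/(-20) = -1/20*27 = -27/20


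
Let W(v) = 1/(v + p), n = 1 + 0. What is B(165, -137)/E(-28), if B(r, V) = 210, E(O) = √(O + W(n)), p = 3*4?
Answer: -70*I*√39/11 ≈ -39.741*I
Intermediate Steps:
p = 12
n = 1
W(v) = 1/(12 + v) (W(v) = 1/(v + 12) = 1/(12 + v))
E(O) = √(1/13 + O) (E(O) = √(O + 1/(12 + 1)) = √(O + 1/13) = √(1/13 + O))
B(165, -137)/E(-28) = 210/((√(13 + 169*(-28))/13)) = 210/((√(13 - 4732)/13)) = 210/((√(-4719)/13)) = 210/(((11*I*√39)/13)) = 210/((11*I*√39/13)) = 210*(-I*√39/33) = -70*I*√39/11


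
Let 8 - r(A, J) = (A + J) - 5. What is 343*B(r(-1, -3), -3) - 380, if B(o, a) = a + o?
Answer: 4422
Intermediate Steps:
r(A, J) = 13 - A - J (r(A, J) = 8 - ((A + J) - 5) = 8 - (-5 + A + J) = 8 + (5 - A - J) = 13 - A - J)
343*B(r(-1, -3), -3) - 380 = 343*(-3 + (13 - 1*(-1) - 1*(-3))) - 380 = 343*(-3 + (13 + 1 + 3)) - 380 = 343*(-3 + 17) - 380 = 343*14 - 380 = 4802 - 380 = 4422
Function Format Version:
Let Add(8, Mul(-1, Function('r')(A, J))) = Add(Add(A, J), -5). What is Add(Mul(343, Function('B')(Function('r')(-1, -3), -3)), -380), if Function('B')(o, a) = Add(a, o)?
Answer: 4422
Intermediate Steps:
Function('r')(A, J) = Add(13, Mul(-1, A), Mul(-1, J)) (Function('r')(A, J) = Add(8, Mul(-1, Add(Add(A, J), -5))) = Add(8, Mul(-1, Add(-5, A, J))) = Add(8, Add(5, Mul(-1, A), Mul(-1, J))) = Add(13, Mul(-1, A), Mul(-1, J)))
Add(Mul(343, Function('B')(Function('r')(-1, -3), -3)), -380) = Add(Mul(343, Add(-3, Add(13, Mul(-1, -1), Mul(-1, -3)))), -380) = Add(Mul(343, Add(-3, Add(13, 1, 3))), -380) = Add(Mul(343, Add(-3, 17)), -380) = Add(Mul(343, 14), -380) = Add(4802, -380) = 4422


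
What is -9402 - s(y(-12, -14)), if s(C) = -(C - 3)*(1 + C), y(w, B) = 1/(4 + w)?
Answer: -601903/64 ≈ -9404.7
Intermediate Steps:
s(C) = -(1 + C)*(-3 + C) (s(C) = -(-3 + C)*(1 + C) = -(1 + C)*(-3 + C))
-9402 - s(y(-12, -14)) = -9402 - (3 - (1/(4 - 12))² + 2/(4 - 12)) = -9402 - (3 - (1/(-8))² + 2/(-8)) = -9402 - (3 - (-⅛)² + 2*(-⅛)) = -9402 - (3 - 1*1/64 - ¼) = -9402 - (3 - 1/64 - ¼) = -9402 - 1*175/64 = -9402 - 175/64 = -601903/64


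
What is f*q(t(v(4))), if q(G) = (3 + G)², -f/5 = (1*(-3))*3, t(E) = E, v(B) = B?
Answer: 2205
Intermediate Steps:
f = 45 (f = -5*1*(-3)*3 = -(-15)*3 = -5*(-9) = 45)
f*q(t(v(4))) = 45*(3 + 4)² = 45*7² = 45*49 = 2205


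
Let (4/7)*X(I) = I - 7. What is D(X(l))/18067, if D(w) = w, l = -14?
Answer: -21/10324 ≈ -0.0020341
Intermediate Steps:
X(I) = -49/4 + 7*I/4 (X(I) = 7*(I - 7)/4 = 7*(-7 + I)/4 = -49/4 + 7*I/4)
D(X(l))/18067 = (-49/4 + (7/4)*(-14))/18067 = (-49/4 - 49/2)*(1/18067) = -147/4*1/18067 = -21/10324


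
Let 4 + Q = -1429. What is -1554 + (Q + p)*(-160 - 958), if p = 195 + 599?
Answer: 712848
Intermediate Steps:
Q = -1433 (Q = -4 - 1429 = -1433)
p = 794
-1554 + (Q + p)*(-160 - 958) = -1554 + (-1433 + 794)*(-160 - 958) = -1554 - 639*(-1118) = -1554 + 714402 = 712848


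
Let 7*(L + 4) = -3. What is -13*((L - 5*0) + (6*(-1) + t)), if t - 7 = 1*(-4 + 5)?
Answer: 221/7 ≈ 31.571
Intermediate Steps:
t = 8 (t = 7 + 1*(-4 + 5) = 7 + 1*1 = 7 + 1 = 8)
L = -31/7 (L = -4 + (⅐)*(-3) = -4 - 3/7 = -31/7 ≈ -4.4286)
-13*((L - 5*0) + (6*(-1) + t)) = -13*((-31/7 - 5*0) + (6*(-1) + 8)) = -13*((-31/7 + 0) + (-6 + 8)) = -13*(-31/7 + 2) = -13*(-17/7) = 221/7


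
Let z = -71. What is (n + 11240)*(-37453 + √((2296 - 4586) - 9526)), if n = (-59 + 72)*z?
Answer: -386402601 + 20634*I*√2954 ≈ -3.864e+8 + 1.1215e+6*I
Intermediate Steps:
n = -923 (n = (-59 + 72)*(-71) = 13*(-71) = -923)
(n + 11240)*(-37453 + √((2296 - 4586) - 9526)) = (-923 + 11240)*(-37453 + √((2296 - 4586) - 9526)) = 10317*(-37453 + √(-2290 - 9526)) = 10317*(-37453 + √(-11816)) = 10317*(-37453 + 2*I*√2954) = -386402601 + 20634*I*√2954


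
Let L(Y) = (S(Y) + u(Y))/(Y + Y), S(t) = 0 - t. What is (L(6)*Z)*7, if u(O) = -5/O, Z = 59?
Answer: -16933/72 ≈ -235.18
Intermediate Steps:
S(t) = -t
L(Y) = (-Y - 5/Y)/(2*Y) (L(Y) = (-Y - 5/Y)/(Y + Y) = (-Y - 5/Y)/((2*Y)) = (-Y - 5/Y)*(1/(2*Y)) = (-Y - 5/Y)/(2*Y))
(L(6)*Z)*7 = (((½)*(-5 - 1*6²)/6²)*59)*7 = (((½)*(1/36)*(-5 - 1*36))*59)*7 = (((½)*(1/36)*(-5 - 36))*59)*7 = (((½)*(1/36)*(-41))*59)*7 = -41/72*59*7 = -2419/72*7 = -16933/72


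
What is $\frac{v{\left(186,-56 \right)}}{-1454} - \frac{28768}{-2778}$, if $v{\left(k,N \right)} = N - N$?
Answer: $\frac{14384}{1389} \approx 10.356$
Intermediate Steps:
$v{\left(k,N \right)} = 0$
$\frac{v{\left(186,-56 \right)}}{-1454} - \frac{28768}{-2778} = \frac{0}{-1454} - \frac{28768}{-2778} = 0 \left(- \frac{1}{1454}\right) - - \frac{14384}{1389} = 0 + \frac{14384}{1389} = \frac{14384}{1389}$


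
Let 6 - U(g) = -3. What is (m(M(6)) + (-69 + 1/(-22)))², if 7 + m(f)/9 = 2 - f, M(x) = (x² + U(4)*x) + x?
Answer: 462981289/484 ≈ 9.5657e+5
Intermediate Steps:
U(g) = 9 (U(g) = 6 - 1*(-3) = 6 + 3 = 9)
M(x) = x² + 10*x (M(x) = (x² + 9*x) + x = x² + 10*x)
m(f) = -45 - 9*f (m(f) = -63 + 9*(2 - f) = -63 + (18 - 9*f) = -45 - 9*f)
(m(M(6)) + (-69 + 1/(-22)))² = ((-45 - 54*(10 + 6)) + (-69 + 1/(-22)))² = ((-45 - 54*16) + (-69 - 1/22))² = ((-45 - 9*96) - 1519/22)² = ((-45 - 864) - 1519/22)² = (-909 - 1519/22)² = (-21517/22)² = 462981289/484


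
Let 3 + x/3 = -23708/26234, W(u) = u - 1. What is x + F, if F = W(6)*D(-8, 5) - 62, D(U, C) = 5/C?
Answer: -901284/13117 ≈ -68.711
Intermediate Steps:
W(u) = -1 + u
F = -57 (F = (-1 + 6)*(5/5) - 62 = 5*(5*(1/5)) - 62 = 5*1 - 62 = 5 - 62 = -57)
x = -153615/13117 (x = -9 + 3*(-23708/26234) = -9 + 3*(-23708*1/26234) = -9 + 3*(-11854/13117) = -9 - 35562/13117 = -153615/13117 ≈ -11.711)
x + F = -153615/13117 - 57 = -901284/13117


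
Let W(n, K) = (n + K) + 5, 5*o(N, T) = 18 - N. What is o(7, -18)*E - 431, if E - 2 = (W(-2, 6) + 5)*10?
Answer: -593/5 ≈ -118.60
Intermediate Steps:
o(N, T) = 18/5 - N/5 (o(N, T) = (18 - N)/5 = 18/5 - N/5)
W(n, K) = 5 + K + n (W(n, K) = (K + n) + 5 = 5 + K + n)
E = 142 (E = 2 + ((5 + 6 - 2) + 5)*10 = 2 + (9 + 5)*10 = 2 + 14*10 = 2 + 140 = 142)
o(7, -18)*E - 431 = (18/5 - ⅕*7)*142 - 431 = (18/5 - 7/5)*142 - 431 = (11/5)*142 - 431 = 1562/5 - 431 = -593/5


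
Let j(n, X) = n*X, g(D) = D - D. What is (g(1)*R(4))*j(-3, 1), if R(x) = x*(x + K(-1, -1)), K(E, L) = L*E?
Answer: 0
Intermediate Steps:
g(D) = 0
K(E, L) = E*L
j(n, X) = X*n
R(x) = x*(1 + x) (R(x) = x*(x - 1*(-1)) = x*(x + 1) = x*(1 + x))
(g(1)*R(4))*j(-3, 1) = (0*(4*(1 + 4)))*(1*(-3)) = (0*(4*5))*(-3) = (0*20)*(-3) = 0*(-3) = 0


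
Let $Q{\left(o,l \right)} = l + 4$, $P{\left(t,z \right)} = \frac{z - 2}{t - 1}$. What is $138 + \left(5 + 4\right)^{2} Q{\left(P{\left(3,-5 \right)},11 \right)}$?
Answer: $1353$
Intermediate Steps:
$P{\left(t,z \right)} = \frac{-2 + z}{-1 + t}$
$Q{\left(o,l \right)} = 4 + l$
$138 + \left(5 + 4\right)^{2} Q{\left(P{\left(3,-5 \right)},11 \right)} = 138 + \left(5 + 4\right)^{2} \left(4 + 11\right) = 138 + 9^{2} \cdot 15 = 138 + 81 \cdot 15 = 138 + 1215 = 1353$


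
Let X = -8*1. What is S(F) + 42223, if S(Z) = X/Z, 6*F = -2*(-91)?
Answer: 3842269/91 ≈ 42223.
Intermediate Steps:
X = -8
F = 91/3 (F = (-2*(-91))/6 = (1/6)*182 = 91/3 ≈ 30.333)
S(Z) = -8/Z
S(F) + 42223 = -8/91/3 + 42223 = -8*3/91 + 42223 = -24/91 + 42223 = 3842269/91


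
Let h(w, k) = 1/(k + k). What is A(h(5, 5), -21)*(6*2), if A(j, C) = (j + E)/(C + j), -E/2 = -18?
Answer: -228/11 ≈ -20.727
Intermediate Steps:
h(w, k) = 1/(2*k)
E = 36 (E = -2*(-18) = 36)
A(j, C) = (36 + j)/(C + j) (A(j, C) = (j + 36)/(C + j) = (36 + j)/(C + j))
A(h(5, 5), -21)*(6*2) = ((36 + (1/2)/5)/(-21 + (1/2)/5))*(6*2) = ((36 + (1/2)*(1/5))/(-21 + (1/2)*(1/5)))*12 = ((36 + 1/10)/(-21 + 1/10))*12 = ((361/10)/(-209/10))*12 = -10/209*361/10*12 = -19/11*12 = -228/11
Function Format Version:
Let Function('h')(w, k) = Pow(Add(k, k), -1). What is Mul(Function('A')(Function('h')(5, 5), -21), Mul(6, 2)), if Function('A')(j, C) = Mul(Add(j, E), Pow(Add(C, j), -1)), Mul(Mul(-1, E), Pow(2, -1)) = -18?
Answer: Rational(-228, 11) ≈ -20.727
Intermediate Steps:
Function('h')(w, k) = Mul(Rational(1, 2), Pow(k, -1)) (Function('h')(w, k) = Pow(Mul(2, k), -1) = Mul(Rational(1, 2), Pow(k, -1)))
E = 36 (E = Mul(-2, -18) = 36)
Function('A')(j, C) = Mul(Pow(Add(C, j), -1), Add(36, j)) (Function('A')(j, C) = Mul(Add(j, 36), Pow(Add(C, j), -1)) = Mul(Add(36, j), Pow(Add(C, j), -1)) = Mul(Pow(Add(C, j), -1), Add(36, j)))
Mul(Function('A')(Function('h')(5, 5), -21), Mul(6, 2)) = Mul(Mul(Pow(Add(-21, Mul(Rational(1, 2), Pow(5, -1))), -1), Add(36, Mul(Rational(1, 2), Pow(5, -1)))), Mul(6, 2)) = Mul(Mul(Pow(Add(-21, Mul(Rational(1, 2), Rational(1, 5))), -1), Add(36, Mul(Rational(1, 2), Rational(1, 5)))), 12) = Mul(Mul(Pow(Add(-21, Rational(1, 10)), -1), Add(36, Rational(1, 10))), 12) = Mul(Mul(Pow(Rational(-209, 10), -1), Rational(361, 10)), 12) = Mul(Mul(Rational(-10, 209), Rational(361, 10)), 12) = Mul(Rational(-19, 11), 12) = Rational(-228, 11)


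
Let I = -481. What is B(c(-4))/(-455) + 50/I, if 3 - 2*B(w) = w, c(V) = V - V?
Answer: -3611/33670 ≈ -0.10725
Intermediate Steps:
c(V) = 0
B(w) = 3/2 - w/2
B(c(-4))/(-455) + 50/I = (3/2 - ½*0)/(-455) + 50/(-481) = (3/2 + 0)*(-1/455) + 50*(-1/481) = (3/2)*(-1/455) - 50/481 = -3/910 - 50/481 = -3611/33670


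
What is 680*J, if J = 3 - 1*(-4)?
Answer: 4760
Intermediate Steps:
J = 7 (J = 3 + 4 = 7)
680*J = 680*7 = 4760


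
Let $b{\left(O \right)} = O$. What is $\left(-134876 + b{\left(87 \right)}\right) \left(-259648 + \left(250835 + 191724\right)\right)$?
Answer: $-24654390779$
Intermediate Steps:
$\left(-134876 + b{\left(87 \right)}\right) \left(-259648 + \left(250835 + 191724\right)\right) = \left(-134876 + 87\right) \left(-259648 + \left(250835 + 191724\right)\right) = - 134789 \left(-259648 + 442559\right) = \left(-134789\right) 182911 = -24654390779$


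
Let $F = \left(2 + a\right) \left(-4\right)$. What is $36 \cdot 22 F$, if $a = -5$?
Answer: $9504$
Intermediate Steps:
$F = 12$ ($F = \left(2 - 5\right) \left(-4\right) = \left(-3\right) \left(-4\right) = 12$)
$36 \cdot 22 F = 36 \cdot 22 \cdot 12 = 792 \cdot 12 = 9504$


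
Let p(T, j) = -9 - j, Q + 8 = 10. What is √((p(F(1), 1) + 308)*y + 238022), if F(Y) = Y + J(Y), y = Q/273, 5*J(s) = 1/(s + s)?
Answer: √17739704346/273 ≈ 487.88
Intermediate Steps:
Q = 2 (Q = -8 + 10 = 2)
J(s) = 1/(10*s) (J(s) = 1/(5*(s + s)) = 1/(5*((2*s))) = (1/(2*s))/5 = 1/(10*s))
y = 2/273 ≈ 0.0073260
F(Y) = Y + 1/(10*Y)
√((p(F(1), 1) + 308)*y + 238022) = √(((-9 - 1*1) + 308)*(2/273) + 238022) = √(((-9 - 1) + 308)*(2/273) + 238022) = √((-10 + 308)*(2/273) + 238022) = √(298*(2/273) + 238022) = √(596/273 + 238022) = √(64980602/273) = √17739704346/273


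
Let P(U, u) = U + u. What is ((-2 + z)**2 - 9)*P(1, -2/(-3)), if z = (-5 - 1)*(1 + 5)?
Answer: 7175/3 ≈ 2391.7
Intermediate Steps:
z = -36 (z = -6*6 = -36)
((-2 + z)**2 - 9)*P(1, -2/(-3)) = ((-2 - 36)**2 - 9)*(1 - 2/(-3)) = ((-38)**2 - 9)*(1 - 2*(-1/3)) = (1444 - 9)*(1 + 2/3) = 1435*(5/3) = 7175/3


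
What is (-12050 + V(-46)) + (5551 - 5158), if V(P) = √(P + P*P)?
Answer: -11657 + 3*√230 ≈ -11612.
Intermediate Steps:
V(P) = √(P + P²)
(-12050 + V(-46)) + (5551 - 5158) = (-12050 + √(-46*(1 - 46))) + (5551 - 5158) = (-12050 + √(-46*(-45))) + 393 = (-12050 + √2070) + 393 = (-12050 + 3*√230) + 393 = -11657 + 3*√230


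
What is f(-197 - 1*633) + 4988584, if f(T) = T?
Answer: 4987754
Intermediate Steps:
f(-197 - 1*633) + 4988584 = (-197 - 1*633) + 4988584 = (-197 - 633) + 4988584 = -830 + 4988584 = 4987754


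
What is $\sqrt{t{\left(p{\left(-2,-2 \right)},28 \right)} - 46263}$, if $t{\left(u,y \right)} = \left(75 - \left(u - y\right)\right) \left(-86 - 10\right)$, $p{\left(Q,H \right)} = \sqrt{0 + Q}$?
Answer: $\sqrt{-56151 + 96 i \sqrt{2}} \approx 0.2865 + 236.96 i$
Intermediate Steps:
$p{\left(Q,H \right)} = \sqrt{Q}$
$t{\left(u,y \right)} = -7200 - 96 y + 96 u$ ($t{\left(u,y \right)} = \left(75 + y - u\right) \left(-96\right) = -7200 - 96 y + 96 u$)
$\sqrt{t{\left(p{\left(-2,-2 \right)},28 \right)} - 46263} = \sqrt{\left(-7200 - 2688 + 96 \sqrt{-2}\right) - 46263} = \sqrt{\left(-7200 - 2688 + 96 i \sqrt{2}\right) - 46263} = \sqrt{\left(-9888 + 96 i \sqrt{2}\right) - 46263} = \sqrt{-56151 + 96 i \sqrt{2}}$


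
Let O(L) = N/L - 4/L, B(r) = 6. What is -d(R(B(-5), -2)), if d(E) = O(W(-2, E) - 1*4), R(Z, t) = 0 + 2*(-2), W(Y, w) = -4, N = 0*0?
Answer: -½ ≈ -0.50000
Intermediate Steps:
N = 0
R(Z, t) = -4 (R(Z, t) = 0 - 4 = -4)
O(L) = -4/L (O(L) = 0/L - 4/L = 0 - 4/L = -4/L)
d(E) = ½ (d(E) = -4/(-4 - 1*4) = -4/(-4 - 4) = -4/(-8) = -4*(-⅛) = ½)
-d(R(B(-5), -2)) = -1*½ = -½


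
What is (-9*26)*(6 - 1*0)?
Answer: -1404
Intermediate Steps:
(-9*26)*(6 - 1*0) = -234*(6 + 0) = -234*6 = -1404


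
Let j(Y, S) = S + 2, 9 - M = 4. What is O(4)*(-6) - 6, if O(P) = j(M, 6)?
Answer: -54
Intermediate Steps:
M = 5 (M = 9 - 1*4 = 9 - 4 = 5)
j(Y, S) = 2 + S
O(P) = 8 (O(P) = 2 + 6 = 8)
O(4)*(-6) - 6 = 8*(-6) - 6 = -48 - 6 = -54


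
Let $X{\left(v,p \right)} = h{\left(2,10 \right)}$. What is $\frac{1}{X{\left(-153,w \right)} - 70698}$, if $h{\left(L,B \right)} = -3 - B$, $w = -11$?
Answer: $- \frac{1}{70711} \approx -1.4142 \cdot 10^{-5}$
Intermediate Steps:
$X{\left(v,p \right)} = -13$ ($X{\left(v,p \right)} = -3 - 10 = -13$)
$\frac{1}{X{\left(-153,w \right)} - 70698} = \frac{1}{-13 - 70698} = \frac{1}{-70711} = - \frac{1}{70711}$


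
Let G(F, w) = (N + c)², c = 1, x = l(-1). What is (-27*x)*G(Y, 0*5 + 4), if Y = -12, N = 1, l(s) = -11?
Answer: 1188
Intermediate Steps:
x = -11
G(F, w) = 4 (G(F, w) = (1 + 1)² = 2² = 4)
(-27*x)*G(Y, 0*5 + 4) = -27*(-11)*4 = 297*4 = 1188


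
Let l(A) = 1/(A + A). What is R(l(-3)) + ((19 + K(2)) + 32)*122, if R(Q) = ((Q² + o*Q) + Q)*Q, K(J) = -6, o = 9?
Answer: 1185899/216 ≈ 5490.3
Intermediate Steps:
l(A) = 1/(2*A)
R(Q) = Q*(Q² + 10*Q) (R(Q) = ((Q² + 9*Q) + Q)*Q = (Q² + 10*Q)*Q = Q*(Q² + 10*Q))
R(l(-3)) + ((19 + K(2)) + 32)*122 = ((½)/(-3))²*(10 + (½)/(-3)) + ((19 - 6) + 32)*122 = ((½)*(-⅓))²*(10 + (½)*(-⅓)) + (13 + 32)*122 = (-⅙)²*(10 - ⅙) + 45*122 = (1/36)*(59/6) + 5490 = 59/216 + 5490 = 1185899/216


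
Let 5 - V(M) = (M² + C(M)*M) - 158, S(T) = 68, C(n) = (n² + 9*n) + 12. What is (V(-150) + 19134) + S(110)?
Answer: 3171165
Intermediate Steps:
C(n) = 12 + n² + 9*n
V(M) = 163 - M² - M*(12 + M² + 9*M) (V(M) = 5 - ((M² + (12 + M² + 9*M)*M) - 158) = 5 - ((M² + M*(12 + M² + 9*M)) - 158) = 5 - (-158 + M² + M*(12 + M² + 9*M)) = 5 + (158 - M² - M*(12 + M² + 9*M)) = 163 - M² - M*(12 + M² + 9*M))
(V(-150) + 19134) + S(110) = ((163 - 1*(-150)³ - 12*(-150) - 10*(-150)²) + 19134) + 68 = ((163 - 1*(-3375000) + 1800 - 10*22500) + 19134) + 68 = ((163 + 3375000 + 1800 - 225000) + 19134) + 68 = (3151963 + 19134) + 68 = 3171097 + 68 = 3171165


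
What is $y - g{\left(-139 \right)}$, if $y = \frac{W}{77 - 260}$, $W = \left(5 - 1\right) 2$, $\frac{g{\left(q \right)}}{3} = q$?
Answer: $\frac{76303}{183} \approx 416.96$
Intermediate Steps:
$g{\left(q \right)} = 3 q$
$W = 8$ ($W = 4 \cdot 2 = 8$)
$y = - \frac{8}{183}$ ($y = \frac{8}{77 - 260} = \frac{8}{-183} = 8 \left(- \frac{1}{183}\right) = - \frac{8}{183} \approx -0.043716$)
$y - g{\left(-139 \right)} = - \frac{8}{183} - 3 \left(-139\right) = - \frac{8}{183} - -417 = - \frac{8}{183} + 417 = \frac{76303}{183}$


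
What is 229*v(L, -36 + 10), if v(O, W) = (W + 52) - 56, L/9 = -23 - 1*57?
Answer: -6870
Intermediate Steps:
L = -720 (L = 9*(-23 - 1*57) = 9*(-23 - 57) = 9*(-80) = -720)
v(O, W) = -4 + W (v(O, W) = (52 + W) - 56 = -4 + W)
229*v(L, -36 + 10) = 229*(-4 + (-36 + 10)) = 229*(-4 - 26) = 229*(-30) = -6870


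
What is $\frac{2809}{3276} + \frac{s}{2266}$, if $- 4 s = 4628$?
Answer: $\frac{1287431}{3711708} \approx 0.34686$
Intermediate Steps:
$s = -1157$ ($s = \left(- \frac{1}{4}\right) 4628 = -1157$)
$\frac{2809}{3276} + \frac{s}{2266} = \frac{2809}{3276} - \frac{1157}{2266} = \frac{1287431}{3711708}$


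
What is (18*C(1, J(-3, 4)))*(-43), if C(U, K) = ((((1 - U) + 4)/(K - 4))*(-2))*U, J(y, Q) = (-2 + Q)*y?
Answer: -3096/5 ≈ -619.20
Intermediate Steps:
J(y, Q) = y*(-2 + Q)
C(U, K) = -2*U*(5 - U)/(-4 + K) (C(U, K) = (((5 - U)/(-4 + K))*(-2))*U = (-2*(5 - U)/(-4 + K))*U = -2*U*(5 - U)/(-4 + K))
(18*C(1, J(-3, 4)))*(-43) = (18*(2*1*(-5 + 1)/(-4 - 3*(-2 + 4))))*(-43) = (18*(2*1*(-4)/(-4 - 3*2)))*(-43) = (18*(2*1*(-4)/(-4 - 6)))*(-43) = (18*(2*1*(-4)/(-10)))*(-43) = (18*(2*1*(-⅒)*(-4)))*(-43) = (18*(⅘))*(-43) = (72/5)*(-43) = -3096/5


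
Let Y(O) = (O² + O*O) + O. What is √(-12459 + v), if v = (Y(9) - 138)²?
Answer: I*√11370 ≈ 106.63*I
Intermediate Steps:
Y(O) = O + 2*O² (Y(O) = (O² + O²) + O = 2*O² + O = O + 2*O²)
v = 1089 (v = (9*(1 + 2*9) - 138)² = (9*(1 + 18) - 138)² = (9*19 - 138)² = (171 - 138)² = 33² = 1089)
√(-12459 + v) = √(-12459 + 1089) = √(-11370) = I*√11370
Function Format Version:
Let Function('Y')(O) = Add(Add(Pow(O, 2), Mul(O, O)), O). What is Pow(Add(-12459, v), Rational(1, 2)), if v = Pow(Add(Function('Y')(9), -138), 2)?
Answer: Mul(I, Pow(11370, Rational(1, 2))) ≈ Mul(106.63, I)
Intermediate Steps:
Function('Y')(O) = Add(O, Mul(2, Pow(O, 2))) (Function('Y')(O) = Add(Add(Pow(O, 2), Pow(O, 2)), O) = Add(Mul(2, Pow(O, 2)), O) = Add(O, Mul(2, Pow(O, 2))))
v = 1089 (v = Pow(Add(Mul(9, Add(1, Mul(2, 9))), -138), 2) = Pow(Add(Mul(9, Add(1, 18)), -138), 2) = Pow(Add(Mul(9, 19), -138), 2) = Pow(Add(171, -138), 2) = Pow(33, 2) = 1089)
Pow(Add(-12459, v), Rational(1, 2)) = Pow(Add(-12459, 1089), Rational(1, 2)) = Pow(-11370, Rational(1, 2)) = Mul(I, Pow(11370, Rational(1, 2)))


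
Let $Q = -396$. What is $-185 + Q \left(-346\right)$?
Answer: $136831$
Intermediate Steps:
$-185 + Q \left(-346\right) = -185 - -137016 = -185 + 137016 = 136831$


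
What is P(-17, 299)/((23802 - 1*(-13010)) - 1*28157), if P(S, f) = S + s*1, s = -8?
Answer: -5/1731 ≈ -0.0028885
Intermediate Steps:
P(S, f) = -8 + S (P(S, f) = S - 8*1 = S - 8 = -8 + S)
P(-17, 299)/((23802 - 1*(-13010)) - 1*28157) = (-8 - 17)/((23802 - 1*(-13010)) - 1*28157) = -25/((23802 + 13010) - 28157) = -25/(36812 - 28157) = -25/8655 = -25*1/8655 = -5/1731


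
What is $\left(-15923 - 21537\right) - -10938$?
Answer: $-26522$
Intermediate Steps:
$\left(-15923 - 21537\right) - -10938 = \left(-15923 - 21537\right) + \left(6218 + 4720\right) = -37460 + 10938 = -26522$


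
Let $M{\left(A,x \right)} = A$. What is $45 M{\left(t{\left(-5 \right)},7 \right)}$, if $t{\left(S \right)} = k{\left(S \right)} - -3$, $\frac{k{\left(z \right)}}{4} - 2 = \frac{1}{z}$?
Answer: $459$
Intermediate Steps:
$k{\left(z \right)} = 8 + \frac{4}{z}$
$t{\left(S \right)} = 11 + \frac{4}{S}$ ($t{\left(S \right)} = \left(8 + \frac{4}{S}\right) - -3 = \left(8 + \frac{4}{S}\right) + 3 = 11 + \frac{4}{S}$)
$45 M{\left(t{\left(-5 \right)},7 \right)} = 45 \left(11 + \frac{4}{-5}\right) = 45 \left(11 + 4 \left(- \frac{1}{5}\right)\right) = 45 \left(11 - \frac{4}{5}\right) = 45 \cdot \frac{51}{5} = 459$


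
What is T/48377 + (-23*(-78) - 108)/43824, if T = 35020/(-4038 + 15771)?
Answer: 159753448901/4145804018664 ≈ 0.038534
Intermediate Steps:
T = 35020/11733 ≈ 2.9847
T/48377 + (-23*(-78) - 108)/43824 = (35020/11733)/48377 + (-23*(-78) - 108)/43824 = (35020/11733)*(1/48377) + (1794 - 108)*(1/43824) = 35020/567607341 + 1686*(1/43824) = 35020/567607341 + 281/7304 = 159753448901/4145804018664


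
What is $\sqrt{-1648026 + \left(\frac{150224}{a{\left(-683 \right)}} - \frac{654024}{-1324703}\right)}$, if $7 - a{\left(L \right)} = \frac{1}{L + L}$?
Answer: $\frac{5 i \sqrt{10441366675172708889014210}}{12668134789} \approx 1275.4 i$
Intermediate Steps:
$a{\left(L \right)} = 7 - \frac{1}{2 L}$ ($a{\left(L \right)} = 7 - \frac{1}{L + L} = 7 - \frac{1}{2 L}$)
$\sqrt{-1648026 + \left(\frac{150224}{a{\left(-683 \right)}} - \frac{654024}{-1324703}\right)} = \sqrt{-1648026 - \left(- \frac{654024}{1324703} - \frac{150224}{7 - \frac{1}{2 \left(-683\right)}}\right)} = \sqrt{-1648026 - \left(- \frac{654024}{1324703} - \frac{150224}{7 - - \frac{1}{1366}}\right)} = \sqrt{-1648026 + \left(\frac{150224}{7 + \frac{1}{1366}} + \frac{654024}{1324703}\right)} = \sqrt{-1648026 + \left(\frac{150224}{\frac{9563}{1366}} + \frac{654024}{1324703}\right)} = \sqrt{-1648026 + \left(150224 \cdot \frac{1366}{9563} + \frac{654024}{1324703}\right)} = \sqrt{-1648026 + \left(\frac{205205984}{9563} + \frac{654024}{1324703}\right)} = \sqrt{-1648026 + \frac{271843237054264}{12668134789}} = \sqrt{- \frac{20605572266722250}{12668134789}} = \frac{5 i \sqrt{10441366675172708889014210}}{12668134789}$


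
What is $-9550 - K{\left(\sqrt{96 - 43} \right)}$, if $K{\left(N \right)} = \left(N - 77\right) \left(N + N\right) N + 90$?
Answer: $-1478 - 106 \sqrt{53} \approx -2249.7$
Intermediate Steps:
$K{\left(N \right)} = 90 + 2 N^{2} \left(-77 + N\right)$ ($K{\left(N \right)} = \left(-77 + N\right) 2 N N + 90 = 2 N \left(-77 + N\right) N + 90 = 2 N^{2} \left(-77 + N\right) + 90 = 90 + 2 N^{2} \left(-77 + N\right)$)
$-9550 - K{\left(\sqrt{96 - 43} \right)} = -9550 - \left(90 - 154 \left(\sqrt{96 - 43}\right)^{2} + 2 \left(\sqrt{96 - 43}\right)^{3}\right) = -9550 - \left(90 - 154 \left(\sqrt{53}\right)^{2} + 2 \left(\sqrt{53}\right)^{3}\right) = -9550 - \left(90 - 8162 + 2 \cdot 53 \sqrt{53}\right) = -9550 - \left(90 - 8162 + 106 \sqrt{53}\right) = -9550 - \left(-8072 + 106 \sqrt{53}\right) = -9550 + \left(8072 - 106 \sqrt{53}\right) = -1478 - 106 \sqrt{53}$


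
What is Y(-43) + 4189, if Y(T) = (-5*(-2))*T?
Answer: 3759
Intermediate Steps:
Y(T) = 10*T
Y(-43) + 4189 = 10*(-43) + 4189 = -430 + 4189 = 3759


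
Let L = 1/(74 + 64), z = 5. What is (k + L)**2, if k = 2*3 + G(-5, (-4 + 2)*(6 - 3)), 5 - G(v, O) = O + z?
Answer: 2745649/19044 ≈ 144.17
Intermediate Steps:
G(v, O) = -O (G(v, O) = 5 - (O + 5) = 5 - (5 + O) = 5 + (-5 - O) = -O)
k = 12 (k = 2*3 - (-4 + 2)*(6 - 3) = 6 - (-2)*3 = 6 - 1*(-6) = 6 + 6 = 12)
L = 1/138 ≈ 0.0072464
(k + L)**2 = (12 + 1/138)**2 = (1657/138)**2 = 2745649/19044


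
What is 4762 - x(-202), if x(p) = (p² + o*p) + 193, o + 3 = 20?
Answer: -32801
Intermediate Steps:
o = 17 (o = -3 + 20 = 17)
x(p) = 193 + p² + 17*p (x(p) = (p² + 17*p) + 193 = 193 + p² + 17*p)
4762 - x(-202) = 4762 - (193 + (-202)² + 17*(-202)) = 4762 - (193 + 40804 - 3434) = 4762 - 1*37563 = 4762 - 37563 = -32801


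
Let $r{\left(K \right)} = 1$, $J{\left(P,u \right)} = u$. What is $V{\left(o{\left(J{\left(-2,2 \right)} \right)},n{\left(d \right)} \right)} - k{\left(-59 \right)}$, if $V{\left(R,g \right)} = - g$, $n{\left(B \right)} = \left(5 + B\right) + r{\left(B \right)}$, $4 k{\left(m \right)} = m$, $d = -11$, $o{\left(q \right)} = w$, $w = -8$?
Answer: $\frac{79}{4} \approx 19.75$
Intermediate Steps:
$o{\left(q \right)} = -8$
$k{\left(m \right)} = \frac{m}{4}$
$n{\left(B \right)} = 6 + B$ ($n{\left(B \right)} = \left(5 + B\right) + 1 = 6 + B$)
$V{\left(o{\left(J{\left(-2,2 \right)} \right)},n{\left(d \right)} \right)} - k{\left(-59 \right)} = - (6 - 11) - \frac{1}{4} \left(-59\right) = \left(-1\right) \left(-5\right) - - \frac{59}{4} = 5 + \frac{59}{4} = \frac{79}{4}$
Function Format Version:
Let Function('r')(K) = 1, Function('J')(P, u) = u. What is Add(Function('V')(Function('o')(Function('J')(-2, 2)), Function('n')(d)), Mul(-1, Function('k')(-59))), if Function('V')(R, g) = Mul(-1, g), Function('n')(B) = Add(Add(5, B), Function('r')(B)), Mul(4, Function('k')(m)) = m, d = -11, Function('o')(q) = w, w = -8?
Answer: Rational(79, 4) ≈ 19.750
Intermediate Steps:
Function('o')(q) = -8
Function('k')(m) = Mul(Rational(1, 4), m)
Function('n')(B) = Add(6, B) (Function('n')(B) = Add(Add(5, B), 1) = Add(6, B))
Add(Function('V')(Function('o')(Function('J')(-2, 2)), Function('n')(d)), Mul(-1, Function('k')(-59))) = Add(Mul(-1, Add(6, -11)), Mul(-1, Mul(Rational(1, 4), -59))) = Add(Mul(-1, -5), Mul(-1, Rational(-59, 4))) = Add(5, Rational(59, 4)) = Rational(79, 4)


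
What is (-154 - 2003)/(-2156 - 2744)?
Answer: 2157/4900 ≈ 0.44020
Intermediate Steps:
(-154 - 2003)/(-2156 - 2744) = -2157/(-4900) = -2157*(-1/4900) = 2157/4900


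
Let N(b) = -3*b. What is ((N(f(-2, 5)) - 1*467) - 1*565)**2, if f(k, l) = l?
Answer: 1096209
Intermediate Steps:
((N(f(-2, 5)) - 1*467) - 1*565)**2 = ((-3*5 - 1*467) - 1*565)**2 = ((-15 - 467) - 565)**2 = (-482 - 565)**2 = (-1047)**2 = 1096209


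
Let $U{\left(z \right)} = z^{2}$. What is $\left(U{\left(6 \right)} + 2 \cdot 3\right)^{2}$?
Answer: $1764$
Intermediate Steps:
$\left(U{\left(6 \right)} + 2 \cdot 3\right)^{2} = \left(6^{2} + 2 \cdot 3\right)^{2} = \left(36 + 6\right)^{2} = 42^{2} = 1764$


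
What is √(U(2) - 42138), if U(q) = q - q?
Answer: 3*I*√4682 ≈ 205.28*I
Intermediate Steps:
U(q) = 0
√(U(2) - 42138) = √(0 - 42138) = √(-42138) = 3*I*√4682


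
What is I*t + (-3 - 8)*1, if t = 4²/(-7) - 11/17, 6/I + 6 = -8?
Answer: -8116/833 ≈ -9.7431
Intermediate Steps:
I = -3/7 (I = 6/(-6 - 8) = 6/(-14) = 6*(-1/14) = -3/7 ≈ -0.42857)
t = -349/119 (t = 16*(-⅐) - 11*1/17 = -16/7 - 11/17 = -349/119 ≈ -2.9328)
I*t + (-3 - 8)*1 = -3/7*(-349/119) + (-3 - 8)*1 = 1047/833 - 11*1 = 1047/833 - 11 = -8116/833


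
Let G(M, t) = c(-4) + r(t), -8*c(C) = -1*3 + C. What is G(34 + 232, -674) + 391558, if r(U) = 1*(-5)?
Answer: 3132431/8 ≈ 3.9155e+5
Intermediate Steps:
r(U) = -5
c(C) = 3/8 - C/8 (c(C) = -(-1*3 + C)/8 = -(-3 + C)/8 = 3/8 - C/8)
G(M, t) = -33/8 (G(M, t) = (3/8 - ⅛*(-4)) - 5 = (3/8 + ½) - 5 = 7/8 - 5 = -33/8)
G(34 + 232, -674) + 391558 = -33/8 + 391558 = 3132431/8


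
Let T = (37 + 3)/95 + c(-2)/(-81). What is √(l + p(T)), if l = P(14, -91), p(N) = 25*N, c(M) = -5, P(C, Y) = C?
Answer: √762299/171 ≈ 5.1058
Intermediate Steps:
T = 743/1539 (T = (37 + 3)/95 - 5/(-81) = 40*(1/95) - 5*(-1/81) = 8/19 + 5/81 = 743/1539 ≈ 0.48278)
l = 14
√(l + p(T)) = √(14 + 25*(743/1539)) = √(14 + 18575/1539) = √(40121/1539) = √762299/171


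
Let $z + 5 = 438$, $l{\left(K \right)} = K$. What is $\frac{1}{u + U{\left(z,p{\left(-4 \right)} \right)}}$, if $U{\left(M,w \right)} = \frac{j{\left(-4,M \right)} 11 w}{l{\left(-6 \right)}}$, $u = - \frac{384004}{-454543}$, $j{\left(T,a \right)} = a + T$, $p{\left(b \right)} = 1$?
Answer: $- \frac{909086}{714228131} \approx -0.0012728$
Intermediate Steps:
$z = 433$ ($z = -5 + 438 = 433$)
$j{\left(T,a \right)} = T + a$
$u = \frac{384004}{454543}$ ($u = \left(-384004\right) \left(- \frac{1}{454543}\right) = \frac{384004}{454543} \approx 0.84481$)
$U{\left(M,w \right)} = - \frac{w \left(-44 + 11 M\right)}{6}$ ($U{\left(M,w \right)} = \frac{\left(-4 + M\right) 11 w}{-6} = \left(-44 + 11 M\right) w \left(- \frac{1}{6}\right) = w \left(-44 + 11 M\right) \left(- \frac{1}{6}\right) = - \frac{w \left(-44 + 11 M\right)}{6}$)
$\frac{1}{u + U{\left(z,p{\left(-4 \right)} \right)}} = \frac{1}{\frac{384004}{454543} + \frac{11}{6} \cdot 1 \left(4 - 433\right)} = \frac{1}{\frac{384004}{454543} + \frac{11}{6} \cdot 1 \left(-429\right)} = \frac{1}{\frac{384004}{454543} - \frac{1573}{2}} = \frac{1}{- \frac{714228131}{909086}} = - \frac{909086}{714228131}$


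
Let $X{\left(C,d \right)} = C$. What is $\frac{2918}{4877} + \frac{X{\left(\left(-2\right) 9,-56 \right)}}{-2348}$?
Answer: $\frac{3469625}{5725598} \approx 0.60598$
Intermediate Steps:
$\frac{2918}{4877} + \frac{X{\left(\left(-2\right) 9,-56 \right)}}{-2348} = \frac{2918}{4877} + \frac{\left(-2\right) 9}{-2348} = 2918 \cdot \frac{1}{4877} - - \frac{9}{1174} = \frac{2918}{4877} + \frac{9}{1174} = \frac{3469625}{5725598}$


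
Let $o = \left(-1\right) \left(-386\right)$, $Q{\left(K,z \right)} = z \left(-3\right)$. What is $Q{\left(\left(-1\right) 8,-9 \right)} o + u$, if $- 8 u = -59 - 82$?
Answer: $\frac{83517}{8} \approx 10440.0$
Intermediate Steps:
$Q{\left(K,z \right)} = - 3 z$
$o = 386$
$u = \frac{141}{8}$ ($u = - \frac{-59 - 82}{8} = \left(- \frac{1}{8}\right) \left(-141\right) = \frac{141}{8} \approx 17.625$)
$Q{\left(\left(-1\right) 8,-9 \right)} o + u = \left(-3\right) \left(-9\right) 386 + \frac{141}{8} = 27 \cdot 386 + \frac{141}{8} = 10422 + \frac{141}{8} = \frac{83517}{8}$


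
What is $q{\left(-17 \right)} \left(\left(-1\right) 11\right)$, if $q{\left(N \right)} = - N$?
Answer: $-187$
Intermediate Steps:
$q{\left(-17 \right)} \left(\left(-1\right) 11\right) = \left(-1\right) \left(-17\right) \left(\left(-1\right) 11\right) = 17 \left(-11\right) = -187$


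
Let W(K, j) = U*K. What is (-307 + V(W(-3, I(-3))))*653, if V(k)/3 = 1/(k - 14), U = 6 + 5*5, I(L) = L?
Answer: -21452356/107 ≈ -2.0049e+5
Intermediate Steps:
U = 31 (U = 6 + 25 = 31)
W(K, j) = 31*K
V(k) = 3/(-14 + k) (V(k) = 3/(k - 14) = 3/(-14 + k))
(-307 + V(W(-3, I(-3))))*653 = (-307 + 3/(-14 + 31*(-3)))*653 = (-307 + 3/(-14 - 93))*653 = (-307 + 3/(-107))*653 = (-307 + 3*(-1/107))*653 = (-307 - 3/107)*653 = -32852/107*653 = -21452356/107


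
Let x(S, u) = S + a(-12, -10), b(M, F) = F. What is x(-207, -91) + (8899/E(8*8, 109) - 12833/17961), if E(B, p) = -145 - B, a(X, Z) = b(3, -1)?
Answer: -85756148/341259 ≈ -251.29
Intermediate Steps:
a(X, Z) = -1
x(S, u) = -1 + S (x(S, u) = S - 1 = -1 + S)
x(-207, -91) + (8899/E(8*8, 109) - 12833/17961) = (-1 - 207) + (8899/(-145 - 8*8) - 12833/17961) = -208 + (8899/(-145 - 1*64) - 12833*1/17961) = -208 + (8899/(-145 - 64) - 12833/17961) = -208 + (8899/(-209) - 12833/17961) = -208 + (8899*(-1/209) - 12833/17961) = -208 + (-809/19 - 12833/17961) = -208 - 14774276/341259 = -85756148/341259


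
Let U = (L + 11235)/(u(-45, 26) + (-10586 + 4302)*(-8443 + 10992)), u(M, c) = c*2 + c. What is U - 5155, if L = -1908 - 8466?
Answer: -82571955751/16017838 ≈ -5155.0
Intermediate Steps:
u(M, c) = 3*c (u(M, c) = 2*c + c = 3*c)
L = -10374
U = -861/16017838 (U = (-10374 + 11235)/(3*26 + (-10586 + 4302)*(-8443 + 10992)) = 861/(78 - 6284*2549) = 861/(78 - 16017916) = 861/(-16017838) = 861*(-1/16017838) = -861/16017838 ≈ -5.3753e-5)
U - 5155 = -861/16017838 - 5155 = -82571955751/16017838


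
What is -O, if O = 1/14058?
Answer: -1/14058 ≈ -7.1134e-5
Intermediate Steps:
O = 1/14058 ≈ 7.1134e-5
-O = -1*1/14058 = -1/14058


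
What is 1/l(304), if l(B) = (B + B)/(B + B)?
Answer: 1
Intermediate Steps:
l(B) = 1 (l(B) = (2*B)/((2*B)) = (2*B)*(1/(2*B)) = 1)
1/l(304) = 1/1 = 1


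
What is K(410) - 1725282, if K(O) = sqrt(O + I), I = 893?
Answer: -1725282 + sqrt(1303) ≈ -1.7252e+6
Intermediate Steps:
K(O) = sqrt(893 + O) (K(O) = sqrt(O + 893) = sqrt(893 + O))
K(410) - 1725282 = sqrt(893 + 410) - 1725282 = sqrt(1303) - 1725282 = -1725282 + sqrt(1303)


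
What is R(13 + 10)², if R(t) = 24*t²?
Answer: 161188416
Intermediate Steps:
R(13 + 10)² = (24*(13 + 10)²)² = (24*23²)² = (24*529)² = 12696² = 161188416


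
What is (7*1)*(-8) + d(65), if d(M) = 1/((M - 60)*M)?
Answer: -18199/325 ≈ -55.997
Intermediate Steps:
d(M) = 1/(M*(-60 + M)) (d(M) = 1/((-60 + M)*M) = 1/(M*(-60 + M)))
(7*1)*(-8) + d(65) = (7*1)*(-8) + 1/(65*(-60 + 65)) = 7*(-8) + (1/65)/5 = -56 + (1/65)*(⅕) = -56 + 1/325 = -18199/325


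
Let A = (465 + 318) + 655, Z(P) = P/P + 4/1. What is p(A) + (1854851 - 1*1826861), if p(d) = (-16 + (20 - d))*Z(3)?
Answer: 20820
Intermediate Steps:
Z(P) = 5 (Z(P) = 1 + 4*1 = 1 + 4 = 5)
A = 1438 (A = 783 + 655 = 1438)
p(d) = 20 - 5*d (p(d) = (-16 + (20 - d))*5 = (4 - d)*5 = 20 - 5*d)
p(A) + (1854851 - 1*1826861) = (20 - 5*1438) + (1854851 - 1*1826861) = (20 - 7190) + (1854851 - 1826861) = -7170 + 27990 = 20820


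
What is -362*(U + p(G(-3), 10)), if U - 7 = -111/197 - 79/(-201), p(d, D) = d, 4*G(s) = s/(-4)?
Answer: -804669347/316776 ≈ -2540.2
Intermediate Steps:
G(s) = -s/16 (G(s) = (s/(-4))/4 = (s*(-¼))/4 = (-s/4)/4 = -s/16)
U = 270431/39597 (U = 7 + (-111/197 - 79/(-201)) = 7 + (-111*1/197 - 79*(-1/201)) = 7 + (-111/197 + 79/201) = 7 - 6748/39597 = 270431/39597 ≈ 6.8296)
-362*(U + p(G(-3), 10)) = -362*(270431/39597 - 1/16*(-3)) = -362*(270431/39597 + 3/16) = -362*4445687/633552 = -804669347/316776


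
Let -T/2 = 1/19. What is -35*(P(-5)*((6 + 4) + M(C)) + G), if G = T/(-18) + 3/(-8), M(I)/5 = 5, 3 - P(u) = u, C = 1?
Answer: -13388725/1368 ≈ -9787.1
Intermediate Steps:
P(u) = 3 - u
T = -2/19 ≈ -0.10526
M(I) = 25 (M(I) = 5*5 = 25)
G = -505/1368 (G = -2/19/(-18) + 3/(-8) = -2/19*(-1/18) + 3*(-⅛) = 1/171 - 3/8 = -505/1368 ≈ -0.36915)
-35*(P(-5)*((6 + 4) + M(C)) + G) = -35*((3 - 1*(-5))*((6 + 4) + 25) - 505/1368) = -35*((3 + 5)*(10 + 25) - 505/1368) = -35*(8*35 - 505/1368) = -35*(280 - 505/1368) = -35*382535/1368 = -13388725/1368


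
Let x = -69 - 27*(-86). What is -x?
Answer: -2253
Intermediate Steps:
x = 2253 (x = -69 + 2322 = 2253)
-x = -1*2253 = -2253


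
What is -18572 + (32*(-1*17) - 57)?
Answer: -19173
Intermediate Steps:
-18572 + (32*(-1*17) - 57) = -18572 + (32*(-17) - 57) = -18572 + (-544 - 57) = -18572 - 601 = -19173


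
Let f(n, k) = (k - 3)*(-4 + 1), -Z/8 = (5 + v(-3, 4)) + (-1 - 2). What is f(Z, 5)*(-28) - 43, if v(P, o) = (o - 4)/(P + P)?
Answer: 125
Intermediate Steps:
v(P, o) = (-4 + o)/(2*P) (v(P, o) = (-4 + o)/((2*P)) = (-4 + o)*(1/(2*P)) = (-4 + o)/(2*P))
Z = -16 (Z = -8*((5 + (½)*(-4 + 4)/(-3)) + (-1 - 2)) = -8*((5 + (½)*(-⅓)*0) - 3) = -8*((5 + 0) - 3) = -8*(5 - 3) = -8*2 = -16)
f(n, k) = 9 - 3*k (f(n, k) = (-3 + k)*(-3) = 9 - 3*k)
f(Z, 5)*(-28) - 43 = (9 - 3*5)*(-28) - 43 = (9 - 15)*(-28) - 43 = -6*(-28) - 43 = 168 - 43 = 125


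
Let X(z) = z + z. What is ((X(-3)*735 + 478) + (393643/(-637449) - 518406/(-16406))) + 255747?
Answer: 1316901160766423/5228994147 ≈ 2.5185e+5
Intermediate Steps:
X(z) = 2*z
((X(-3)*735 + 478) + (393643/(-637449) - 518406/(-16406))) + 255747 = (((2*(-3))*735 + 478) + (393643/(-637449) - 518406/(-16406))) + 255747 = ((-6*735 + 478) + (393643*(-1/637449) - 518406*(-1/16406))) + 255747 = ((-4410 + 478) + (-393643/637449 + 259203/8203)) + 255747 = (-3932 + 161999639618/5228994147) + 255747 = -20398405346386/5228994147 + 255747 = 1316901160766423/5228994147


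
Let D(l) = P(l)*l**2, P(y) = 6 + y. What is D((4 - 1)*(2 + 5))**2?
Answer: 141776649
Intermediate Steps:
D(l) = l**2*(6 + l) (D(l) = (6 + l)*l**2 = l**2*(6 + l))
D((4 - 1)*(2 + 5))**2 = (((4 - 1)*(2 + 5))**2*(6 + (4 - 1)*(2 + 5)))**2 = ((3*7)**2*(6 + 3*7))**2 = (21**2*(6 + 21))**2 = (441*27)**2 = 11907**2 = 141776649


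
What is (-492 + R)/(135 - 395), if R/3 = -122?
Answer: 33/10 ≈ 3.3000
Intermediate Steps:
R = -366 (R = 3*(-122) = -366)
(-492 + R)/(135 - 395) = (-492 - 366)/(135 - 395) = -858/(-260) = -858*(-1/260) = 33/10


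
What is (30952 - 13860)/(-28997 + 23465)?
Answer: -4273/1383 ≈ -3.0897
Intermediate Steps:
(30952 - 13860)/(-28997 + 23465) = 17092/(-5532) = 17092*(-1/5532) = -4273/1383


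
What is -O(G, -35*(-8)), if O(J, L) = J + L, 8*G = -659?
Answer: -1581/8 ≈ -197.63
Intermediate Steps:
G = -659/8 (G = (⅛)*(-659) = -659/8 ≈ -82.375)
-O(G, -35*(-8)) = -(-659/8 - 35*(-8)) = -(-659/8 + 280) = -1*1581/8 = -1581/8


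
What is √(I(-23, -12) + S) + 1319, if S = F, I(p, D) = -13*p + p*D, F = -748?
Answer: 1319 + I*√173 ≈ 1319.0 + 13.153*I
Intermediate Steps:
I(p, D) = -13*p + D*p
S = -748
√(I(-23, -12) + S) + 1319 = √(-23*(-13 - 12) - 748) + 1319 = √(-23*(-25) - 748) + 1319 = √(575 - 748) + 1319 = √(-173) + 1319 = I*√173 + 1319 = 1319 + I*√173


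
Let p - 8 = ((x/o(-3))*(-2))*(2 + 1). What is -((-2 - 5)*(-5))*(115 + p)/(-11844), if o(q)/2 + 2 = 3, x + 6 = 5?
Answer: 35/94 ≈ 0.37234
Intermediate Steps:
x = -1 (x = -6 + 5 = -1)
o(q) = 2 (o(q) = -4 + 2*3 = -4 + 6 = 2)
p = 11 (p = 8 + (-1/2*(-2))*(2 + 1) = 8 + (-1*½*(-2))*3 = 8 - ½*(-2)*3 = 8 + 1*3 = 8 + 3 = 11)
-((-2 - 5)*(-5))*(115 + p)/(-11844) = -((-2 - 5)*(-5))*(115 + 11)/(-11844) = --7*(-5)*126*(-1)/11844 = -35*126*(-1)/11844 = -4410*(-1)/11844 = -1*(-35/94) = 35/94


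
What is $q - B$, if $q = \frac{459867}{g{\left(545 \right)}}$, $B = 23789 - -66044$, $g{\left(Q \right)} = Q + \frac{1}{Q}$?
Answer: $- \frac{26432109143}{297026} \approx -88989.0$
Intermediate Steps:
$B = 89833$ ($B = 23789 + 66044 = 89833$)
$q = \frac{250627515}{297026}$ ($q = \frac{459867}{545 + \frac{1}{545}} = \frac{459867}{\frac{297026}{545}} = 459867 \cdot \frac{545}{297026} = \frac{250627515}{297026} \approx 843.79$)
$q - B = \frac{250627515}{297026} - 89833 = - \frac{26432109143}{297026}$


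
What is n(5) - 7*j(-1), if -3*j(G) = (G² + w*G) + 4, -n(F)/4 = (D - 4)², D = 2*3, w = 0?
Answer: -13/3 ≈ -4.3333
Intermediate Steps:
D = 6
n(F) = -16 (n(F) = -4*(6 - 4)² = -4*2² = -4*4 = -16)
j(G) = -4/3 - G²/3 (j(G) = -((G² + 0*G) + 4)/3 = -((G² + 0) + 4)/3 = -(G² + 4)/3 = -(4 + G²)/3 = -4/3 - G²/3)
n(5) - 7*j(-1) = -16 - 7*(-4/3 - ⅓*(-1)²) = -16 - 7*(-4/3 - ⅓*1) = -16 - 7*(-4/3 - ⅓) = -16 - 7*(-5/3) = -16 + 35/3 = -13/3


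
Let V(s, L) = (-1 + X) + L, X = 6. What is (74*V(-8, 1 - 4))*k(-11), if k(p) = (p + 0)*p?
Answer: 17908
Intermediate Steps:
V(s, L) = 5 + L (V(s, L) = (-1 + 6) + L = 5 + L)
k(p) = p² (k(p) = p*p = p²)
(74*V(-8, 1 - 4))*k(-11) = (74*(5 + (1 - 4)))*(-11)² = (74*(5 - 3))*121 = (74*2)*121 = 148*121 = 17908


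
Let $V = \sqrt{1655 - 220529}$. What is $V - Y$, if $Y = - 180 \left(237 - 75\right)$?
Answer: $29160 + i \sqrt{218874} \approx 29160.0 + 467.84 i$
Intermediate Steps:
$V = i \sqrt{218874}$ ($V = \sqrt{-218874} = i \sqrt{218874} \approx 467.84 i$)
$Y = -29160$ ($Y = \left(-180\right) 162 = -29160$)
$V - Y = i \sqrt{218874} - -29160 = i \sqrt{218874} + 29160 = 29160 + i \sqrt{218874}$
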